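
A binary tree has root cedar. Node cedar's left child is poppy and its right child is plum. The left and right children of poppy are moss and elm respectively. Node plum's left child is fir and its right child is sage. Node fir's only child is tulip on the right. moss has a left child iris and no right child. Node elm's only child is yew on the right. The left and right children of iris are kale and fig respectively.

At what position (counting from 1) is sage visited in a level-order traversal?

7

Level-order visits nodes level by level from the root, left to right within each level.
Level 0: cedar
Level 1: poppy, plum
Level 2: moss, elm, fir, sage
Level 3: iris, yew, tulip
Level 4: kale, fig
Full level-order sequence: cedar, poppy, plum, moss, elm, fir, sage, iris, yew, tulip, kale, fig.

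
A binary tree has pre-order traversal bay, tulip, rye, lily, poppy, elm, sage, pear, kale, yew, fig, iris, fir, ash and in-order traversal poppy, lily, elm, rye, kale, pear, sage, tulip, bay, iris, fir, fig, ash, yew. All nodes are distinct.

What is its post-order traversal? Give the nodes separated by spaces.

The first element of pre-order is the root; it splits in-order into left and right subtrees.
Root bay: left subtree has 8 nodes {poppy, lily, elm, rye, kale, pear, sage, tulip}, right has 5 {iris, fir, fig, ash, yew}.
  Root tulip: left subtree has 7 nodes {poppy, lily, elm, rye, kale, pear, sage}, right has 0 { }.
    Root rye: left subtree has 3 nodes {poppy, lily, elm}, right has 3 {kale, pear, sage}.
      Root lily: left subtree has 1 node {poppy}, right has 1 {elm}.
      Root sage: left subtree has 2 nodes {kale, pear}, right has 0 { }.
        Root pear: left subtree has 1 node {kale}, right has 0 { }.
  Root yew: left subtree has 4 nodes {iris, fir, fig, ash}, right has 0 { }.
    Root fig: left subtree has 2 nodes {iris, fir}, right has 1 {ash}.
      Root iris: left subtree has 0 nodes { }, right has 1 {fir}.

poppy elm lily kale pear sage rye tulip fir iris ash fig yew bay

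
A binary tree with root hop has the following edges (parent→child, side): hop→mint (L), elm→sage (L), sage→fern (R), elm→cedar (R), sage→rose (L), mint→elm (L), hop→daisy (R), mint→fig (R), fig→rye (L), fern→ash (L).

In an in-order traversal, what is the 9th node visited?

fig

In-order visits the left subtree, then the node, then the right subtree.
At hop: go left to mint.
  At mint: go left to elm.
    At elm: go left to sage.
      At sage: go left to rose.
        rose is a leaf — visit rose.
      Visit sage.
      At sage: go right to fern.
        At fern: go left to ash.
          ash is a leaf — visit ash.
        Visit fern.
        At fern: no right child.
    Visit elm.
    At elm: go right to cedar.
      cedar is a leaf — visit cedar.
  Visit mint.
  At mint: go right to fig.
    At fig: go left to rye.
      rye is a leaf — visit rye.
    Visit fig.
    At fig: no right child.
Visit hop.
At hop: go right to daisy.
  daisy is a leaf — visit daisy.
Full in-order sequence: rose, sage, ash, fern, elm, cedar, mint, rye, fig, hop, daisy.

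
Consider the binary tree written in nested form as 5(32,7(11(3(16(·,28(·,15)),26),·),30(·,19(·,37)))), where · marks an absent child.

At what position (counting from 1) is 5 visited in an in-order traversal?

2

In-order visits the left subtree, then the node, then the right subtree.
At 5: go left to 32.
  32 is a leaf — visit 32.
Visit 5.
At 5: go right to 7.
  At 7: go left to 11.
    At 11: go left to 3.
      At 3: go left to 16.
        At 16: no left child.
        Visit 16.
        At 16: go right to 28.
          At 28: no left child.
          Visit 28.
          At 28: go right to 15.
            15 is a leaf — visit 15.
      Visit 3.
      At 3: go right to 26.
        26 is a leaf — visit 26.
    Visit 11.
    At 11: no right child.
  Visit 7.
  At 7: go right to 30.
    At 30: no left child.
    Visit 30.
    At 30: go right to 19.
      At 19: no left child.
      Visit 19.
      At 19: go right to 37.
        37 is a leaf — visit 37.
Full in-order sequence: 32, 5, 16, 28, 15, 3, 26, 11, 7, 30, 19, 37.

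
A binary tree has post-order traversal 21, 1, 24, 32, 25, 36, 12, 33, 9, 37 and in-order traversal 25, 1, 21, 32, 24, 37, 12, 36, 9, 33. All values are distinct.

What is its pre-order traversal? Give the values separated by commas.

The last element of post-order is the root; it splits in-order into left and right subtrees.
Root 37: left subtree has 5 nodes {25, 1, 21, 32, 24}, right has 4 {12, 36, 9, 33}.
  Root 25: left subtree has 0 nodes { }, right has 4 {1, 21, 32, 24}.
    Root 32: left subtree has 2 nodes {1, 21}, right has 1 {24}.
      Root 1: left subtree has 0 nodes { }, right has 1 {21}.
  Root 9: left subtree has 2 nodes {12, 36}, right has 1 {33}.
    Root 12: left subtree has 0 nodes { }, right has 1 {36}.

37, 25, 32, 1, 21, 24, 9, 12, 36, 33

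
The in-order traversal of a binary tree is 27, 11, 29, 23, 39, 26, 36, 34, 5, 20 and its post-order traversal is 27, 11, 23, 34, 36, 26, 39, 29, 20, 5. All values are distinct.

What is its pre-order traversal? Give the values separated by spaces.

5 29 11 27 39 23 26 36 34 20

The last element of post-order is the root; it splits in-order into left and right subtrees.
Root 5: left subtree has 8 nodes {27, 11, 29, 23, 39, 26, 36, 34}, right has 1 {20}.
  Root 29: left subtree has 2 nodes {27, 11}, right has 5 {23, 39, 26, 36, 34}.
    Root 11: left subtree has 1 node {27}, right has 0 { }.
    Root 39: left subtree has 1 node {23}, right has 3 {26, 36, 34}.
      Root 26: left subtree has 0 nodes { }, right has 2 {36, 34}.
        Root 36: left subtree has 0 nodes { }, right has 1 {34}.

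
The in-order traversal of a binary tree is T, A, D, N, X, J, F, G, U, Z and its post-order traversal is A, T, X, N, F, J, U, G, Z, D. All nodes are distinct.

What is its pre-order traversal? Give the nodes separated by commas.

D, T, A, Z, G, J, N, X, F, U

The last element of post-order is the root; it splits in-order into left and right subtrees.
Root D: left subtree has 2 nodes {T, A}, right has 7 {N, X, J, F, G, U, Z}.
  Root T: left subtree has 0 nodes { }, right has 1 {A}.
  Root Z: left subtree has 6 nodes {N, X, J, F, G, U}, right has 0 { }.
    Root G: left subtree has 4 nodes {N, X, J, F}, right has 1 {U}.
      Root J: left subtree has 2 nodes {N, X}, right has 1 {F}.
        Root N: left subtree has 0 nodes { }, right has 1 {X}.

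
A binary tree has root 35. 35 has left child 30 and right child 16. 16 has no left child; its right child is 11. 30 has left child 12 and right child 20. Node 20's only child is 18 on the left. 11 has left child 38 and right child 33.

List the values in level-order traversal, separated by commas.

35, 30, 16, 12, 20, 11, 18, 38, 33

Level-order visits nodes level by level from the root, left to right within each level.
Level 0: 35
Level 1: 30, 16
Level 2: 12, 20, 11
Level 3: 18, 38, 33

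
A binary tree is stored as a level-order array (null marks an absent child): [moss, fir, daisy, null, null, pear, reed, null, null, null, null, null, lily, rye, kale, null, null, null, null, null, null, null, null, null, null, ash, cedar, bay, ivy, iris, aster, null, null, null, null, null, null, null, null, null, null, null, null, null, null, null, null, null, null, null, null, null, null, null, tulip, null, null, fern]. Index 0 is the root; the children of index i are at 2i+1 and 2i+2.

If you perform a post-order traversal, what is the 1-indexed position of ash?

2

Post-order visits the left subtree, then the right subtree, then the node.
At moss: go left to fir.
  fir is a leaf — visit fir.
At moss: go right to daisy.
  At daisy: go left to pear.
    At pear: no left child.
    At pear: go right to lily.
      At lily: go left to ash.
        ash is a leaf — visit ash.
      At lily: go right to cedar.
        At cedar: no left child.
        At cedar: go right to tulip.
          tulip is a leaf — visit tulip.
        Visit cedar.
      Visit lily.
    Visit pear.
  At daisy: go right to reed.
    At reed: go left to rye.
      At rye: go left to bay.
        bay is a leaf — visit bay.
      At rye: go right to ivy.
        At ivy: go left to fern.
          fern is a leaf — visit fern.
        At ivy: no right child.
        Visit ivy.
      Visit rye.
    At reed: go right to kale.
      At kale: go left to iris.
        iris is a leaf — visit iris.
      At kale: go right to aster.
        aster is a leaf — visit aster.
      Visit kale.
    Visit reed.
  Visit daisy.
Visit moss.
Full post-order sequence: fir, ash, tulip, cedar, lily, pear, bay, fern, ivy, rye, iris, aster, kale, reed, daisy, moss.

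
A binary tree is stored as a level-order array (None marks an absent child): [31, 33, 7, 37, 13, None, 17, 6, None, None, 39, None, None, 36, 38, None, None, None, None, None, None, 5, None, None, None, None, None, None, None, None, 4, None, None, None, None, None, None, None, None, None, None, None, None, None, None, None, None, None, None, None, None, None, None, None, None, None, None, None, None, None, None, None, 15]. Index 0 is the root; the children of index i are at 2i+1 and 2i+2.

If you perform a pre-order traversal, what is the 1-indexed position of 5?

Pre-order visits the node, then its left subtree, then its right subtree.
Visit 31.
At 31: go left to 33.
  Visit 33.
  At 33: go left to 37.
    Visit 37.
    At 37: go left to 6.
      6 is a leaf — visit 6.
    At 37: no right child.
  At 33: go right to 13.
    Visit 13.
    At 13: no left child.
    At 13: go right to 39.
      Visit 39.
      At 39: go left to 5.
        5 is a leaf — visit 5.
      At 39: no right child.
At 31: go right to 7.
  Visit 7.
  At 7: no left child.
  At 7: go right to 17.
    Visit 17.
    At 17: go left to 36.
      36 is a leaf — visit 36.
    At 17: go right to 38.
      Visit 38.
      At 38: no left child.
      At 38: go right to 4.
        Visit 4.
        At 4: no left child.
        At 4: go right to 15.
          15 is a leaf — visit 15.
Full pre-order sequence: 31, 33, 37, 6, 13, 39, 5, 7, 17, 36, 38, 4, 15.

7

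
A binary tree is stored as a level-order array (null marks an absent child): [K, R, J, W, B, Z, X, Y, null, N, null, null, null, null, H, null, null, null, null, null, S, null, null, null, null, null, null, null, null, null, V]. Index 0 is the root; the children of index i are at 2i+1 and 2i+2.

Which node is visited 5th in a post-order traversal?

Post-order visits the left subtree, then the right subtree, then the node.
At K: go left to R.
  At R: go left to W.
    At W: go left to Y.
      Y is a leaf — visit Y.
    At W: no right child.
    Visit W.
  At R: go right to B.
    At B: go left to N.
      At N: no left child.
      At N: go right to S.
        S is a leaf — visit S.
      Visit N.
    At B: no right child.
    Visit B.
  Visit R.
At K: go right to J.
  At J: go left to Z.
    Z is a leaf — visit Z.
  At J: go right to X.
    At X: no left child.
    At X: go right to H.
      At H: no left child.
      At H: go right to V.
        V is a leaf — visit V.
      Visit H.
    Visit X.
  Visit J.
Visit K.
Full post-order sequence: Y, W, S, N, B, R, Z, V, H, X, J, K.

B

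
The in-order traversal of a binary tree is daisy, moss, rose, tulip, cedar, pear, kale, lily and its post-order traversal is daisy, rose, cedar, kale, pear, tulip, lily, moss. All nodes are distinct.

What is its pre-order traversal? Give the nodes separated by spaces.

The last element of post-order is the root; it splits in-order into left and right subtrees.
Root moss: left subtree has 1 node {daisy}, right has 6 {rose, tulip, cedar, pear, kale, lily}.
  Root lily: left subtree has 5 nodes {rose, tulip, cedar, pear, kale}, right has 0 { }.
    Root tulip: left subtree has 1 node {rose}, right has 3 {cedar, pear, kale}.
      Root pear: left subtree has 1 node {cedar}, right has 1 {kale}.

moss daisy lily tulip rose pear cedar kale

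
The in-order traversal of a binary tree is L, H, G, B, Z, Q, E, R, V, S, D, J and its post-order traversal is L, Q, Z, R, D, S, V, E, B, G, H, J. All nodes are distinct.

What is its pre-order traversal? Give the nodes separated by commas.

The last element of post-order is the root; it splits in-order into left and right subtrees.
Root J: left subtree has 11 nodes {L, H, G, B, Z, Q, E, R, V, S, D}, right has 0 { }.
  Root H: left subtree has 1 node {L}, right has 9 {G, B, Z, Q, E, R, V, S, D}.
    Root G: left subtree has 0 nodes { }, right has 8 {B, Z, Q, E, R, V, S, D}.
      Root B: left subtree has 0 nodes { }, right has 7 {Z, Q, E, R, V, S, D}.
        Root E: left subtree has 2 nodes {Z, Q}, right has 4 {R, V, S, D}.
          Root Z: left subtree has 0 nodes { }, right has 1 {Q}.
          Root V: left subtree has 1 node {R}, right has 2 {S, D}.
            Root S: left subtree has 0 nodes { }, right has 1 {D}.

J, H, L, G, B, E, Z, Q, V, R, S, D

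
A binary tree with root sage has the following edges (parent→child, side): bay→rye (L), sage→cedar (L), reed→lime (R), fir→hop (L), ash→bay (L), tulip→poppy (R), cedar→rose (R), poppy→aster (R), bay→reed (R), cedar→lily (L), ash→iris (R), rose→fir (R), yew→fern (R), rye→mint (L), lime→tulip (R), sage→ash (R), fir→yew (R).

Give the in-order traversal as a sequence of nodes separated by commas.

lily, cedar, rose, hop, fir, yew, fern, sage, mint, rye, bay, reed, lime, tulip, poppy, aster, ash, iris

In-order visits the left subtree, then the node, then the right subtree.
At sage: go left to cedar.
  At cedar: go left to lily.
    lily is a leaf — visit lily.
  Visit cedar.
  At cedar: go right to rose.
    At rose: no left child.
    Visit rose.
    At rose: go right to fir.
      At fir: go left to hop.
        hop is a leaf — visit hop.
      Visit fir.
      At fir: go right to yew.
        At yew: no left child.
        Visit yew.
        At yew: go right to fern.
          fern is a leaf — visit fern.
Visit sage.
At sage: go right to ash.
  At ash: go left to bay.
    At bay: go left to rye.
      At rye: go left to mint.
        mint is a leaf — visit mint.
      Visit rye.
      At rye: no right child.
    Visit bay.
    At bay: go right to reed.
      At reed: no left child.
      Visit reed.
      At reed: go right to lime.
        At lime: no left child.
        Visit lime.
        At lime: go right to tulip.
          At tulip: no left child.
          Visit tulip.
          At tulip: go right to poppy.
            At poppy: no left child.
            Visit poppy.
            At poppy: go right to aster.
              aster is a leaf — visit aster.
  Visit ash.
  At ash: go right to iris.
    iris is a leaf — visit iris.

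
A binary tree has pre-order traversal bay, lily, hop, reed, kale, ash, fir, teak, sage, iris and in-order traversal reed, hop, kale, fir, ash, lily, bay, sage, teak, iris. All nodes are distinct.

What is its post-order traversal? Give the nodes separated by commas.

reed, fir, ash, kale, hop, lily, sage, iris, teak, bay

The first element of pre-order is the root; it splits in-order into left and right subtrees.
Root bay: left subtree has 6 nodes {reed, hop, kale, fir, ash, lily}, right has 3 {sage, teak, iris}.
  Root lily: left subtree has 5 nodes {reed, hop, kale, fir, ash}, right has 0 { }.
    Root hop: left subtree has 1 node {reed}, right has 3 {kale, fir, ash}.
      Root kale: left subtree has 0 nodes { }, right has 2 {fir, ash}.
        Root ash: left subtree has 1 node {fir}, right has 0 { }.
  Root teak: left subtree has 1 node {sage}, right has 1 {iris}.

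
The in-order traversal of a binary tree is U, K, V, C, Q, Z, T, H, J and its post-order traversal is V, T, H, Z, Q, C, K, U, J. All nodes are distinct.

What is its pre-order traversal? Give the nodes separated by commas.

The last element of post-order is the root; it splits in-order into left and right subtrees.
Root J: left subtree has 8 nodes {U, K, V, C, Q, Z, T, H}, right has 0 { }.
  Root U: left subtree has 0 nodes { }, right has 7 {K, V, C, Q, Z, T, H}.
    Root K: left subtree has 0 nodes { }, right has 6 {V, C, Q, Z, T, H}.
      Root C: left subtree has 1 node {V}, right has 4 {Q, Z, T, H}.
        Root Q: left subtree has 0 nodes { }, right has 3 {Z, T, H}.
          Root Z: left subtree has 0 nodes { }, right has 2 {T, H}.
            Root H: left subtree has 1 node {T}, right has 0 { }.

J, U, K, C, V, Q, Z, H, T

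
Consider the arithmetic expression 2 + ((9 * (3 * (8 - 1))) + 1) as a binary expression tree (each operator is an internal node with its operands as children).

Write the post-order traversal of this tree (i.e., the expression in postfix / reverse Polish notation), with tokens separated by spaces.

2 9 3 8 1 - * * 1 + +

Post-order on an expression tree gives postfix notation: for each operator, emit left operand, right operand, then the operator.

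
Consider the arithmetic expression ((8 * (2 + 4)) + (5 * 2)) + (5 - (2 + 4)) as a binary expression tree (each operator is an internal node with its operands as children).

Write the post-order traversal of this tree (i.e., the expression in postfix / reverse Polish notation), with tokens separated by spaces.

Post-order on an expression tree gives postfix notation: for each operator, emit left operand, right operand, then the operator.

8 2 4 + * 5 2 * + 5 2 4 + - +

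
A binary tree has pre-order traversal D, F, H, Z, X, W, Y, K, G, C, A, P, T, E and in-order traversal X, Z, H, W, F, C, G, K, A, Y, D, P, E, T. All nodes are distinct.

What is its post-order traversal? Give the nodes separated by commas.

X, Z, W, H, C, G, A, K, Y, F, E, T, P, D

The first element of pre-order is the root; it splits in-order into left and right subtrees.
Root D: left subtree has 10 nodes {X, Z, H, W, F, C, G, K, A, Y}, right has 3 {P, E, T}.
  Root F: left subtree has 4 nodes {X, Z, H, W}, right has 5 {C, G, K, A, Y}.
    Root H: left subtree has 2 nodes {X, Z}, right has 1 {W}.
      Root Z: left subtree has 1 node {X}, right has 0 { }.
    Root Y: left subtree has 4 nodes {C, G, K, A}, right has 0 { }.
      Root K: left subtree has 2 nodes {C, G}, right has 1 {A}.
        Root G: left subtree has 1 node {C}, right has 0 { }.
  Root P: left subtree has 0 nodes { }, right has 2 {E, T}.
    Root T: left subtree has 1 node {E}, right has 0 { }.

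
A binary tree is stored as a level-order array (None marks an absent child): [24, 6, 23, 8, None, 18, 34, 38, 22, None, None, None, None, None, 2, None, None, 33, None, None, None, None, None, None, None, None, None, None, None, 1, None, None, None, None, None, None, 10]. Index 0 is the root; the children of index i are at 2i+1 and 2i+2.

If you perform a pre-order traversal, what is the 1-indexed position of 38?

Pre-order visits the node, then its left subtree, then its right subtree.
Visit 24.
At 24: go left to 6.
  Visit 6.
  At 6: go left to 8.
    Visit 8.
    At 8: go left to 38.
      38 is a leaf — visit 38.
    At 8: go right to 22.
      Visit 22.
      At 22: go left to 33.
        Visit 33.
        At 33: no left child.
        At 33: go right to 10.
          10 is a leaf — visit 10.
      At 22: no right child.
  At 6: no right child.
At 24: go right to 23.
  Visit 23.
  At 23: go left to 18.
    18 is a leaf — visit 18.
  At 23: go right to 34.
    Visit 34.
    At 34: no left child.
    At 34: go right to 2.
      Visit 2.
      At 2: go left to 1.
        1 is a leaf — visit 1.
      At 2: no right child.
Full pre-order sequence: 24, 6, 8, 38, 22, 33, 10, 23, 18, 34, 2, 1.

4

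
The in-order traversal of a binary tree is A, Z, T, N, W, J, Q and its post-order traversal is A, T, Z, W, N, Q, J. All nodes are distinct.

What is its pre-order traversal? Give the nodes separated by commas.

J, N, Z, A, T, W, Q

The last element of post-order is the root; it splits in-order into left and right subtrees.
Root J: left subtree has 5 nodes {A, Z, T, N, W}, right has 1 {Q}.
  Root N: left subtree has 3 nodes {A, Z, T}, right has 1 {W}.
    Root Z: left subtree has 1 node {A}, right has 1 {T}.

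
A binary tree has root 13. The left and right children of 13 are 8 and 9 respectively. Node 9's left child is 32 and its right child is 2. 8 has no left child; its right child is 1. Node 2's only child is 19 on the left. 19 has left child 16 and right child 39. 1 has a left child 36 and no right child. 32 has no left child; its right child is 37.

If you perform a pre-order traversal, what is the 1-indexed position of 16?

Pre-order visits the node, then its left subtree, then its right subtree.
Visit 13.
At 13: go left to 8.
  Visit 8.
  At 8: no left child.
  At 8: go right to 1.
    Visit 1.
    At 1: go left to 36.
      36 is a leaf — visit 36.
    At 1: no right child.
At 13: go right to 9.
  Visit 9.
  At 9: go left to 32.
    Visit 32.
    At 32: no left child.
    At 32: go right to 37.
      37 is a leaf — visit 37.
  At 9: go right to 2.
    Visit 2.
    At 2: go left to 19.
      Visit 19.
      At 19: go left to 16.
        16 is a leaf — visit 16.
      At 19: go right to 39.
        39 is a leaf — visit 39.
    At 2: no right child.
Full pre-order sequence: 13, 8, 1, 36, 9, 32, 37, 2, 19, 16, 39.

10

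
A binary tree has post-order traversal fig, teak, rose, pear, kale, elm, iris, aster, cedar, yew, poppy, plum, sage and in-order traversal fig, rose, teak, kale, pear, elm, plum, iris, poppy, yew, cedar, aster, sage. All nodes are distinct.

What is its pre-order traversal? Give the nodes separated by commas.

The last element of post-order is the root; it splits in-order into left and right subtrees.
Root sage: left subtree has 12 nodes {fig, rose, teak, kale, pear, elm, plum, iris, poppy, yew, cedar, aster}, right has 0 { }.
  Root plum: left subtree has 6 nodes {fig, rose, teak, kale, pear, elm}, right has 5 {iris, poppy, yew, cedar, aster}.
    Root elm: left subtree has 5 nodes {fig, rose, teak, kale, pear}, right has 0 { }.
      Root kale: left subtree has 3 nodes {fig, rose, teak}, right has 1 {pear}.
        Root rose: left subtree has 1 node {fig}, right has 1 {teak}.
    Root poppy: left subtree has 1 node {iris}, right has 3 {yew, cedar, aster}.
      Root yew: left subtree has 0 nodes { }, right has 2 {cedar, aster}.
        Root cedar: left subtree has 0 nodes { }, right has 1 {aster}.

sage, plum, elm, kale, rose, fig, teak, pear, poppy, iris, yew, cedar, aster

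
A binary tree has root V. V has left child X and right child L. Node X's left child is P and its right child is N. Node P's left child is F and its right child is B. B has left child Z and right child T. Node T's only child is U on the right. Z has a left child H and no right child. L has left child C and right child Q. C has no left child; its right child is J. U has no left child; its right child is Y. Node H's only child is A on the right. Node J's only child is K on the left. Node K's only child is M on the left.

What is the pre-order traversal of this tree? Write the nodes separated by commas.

Pre-order visits the node, then its left subtree, then its right subtree.
Visit V.
At V: go left to X.
  Visit X.
  At X: go left to P.
    Visit P.
    At P: go left to F.
      F is a leaf — visit F.
    At P: go right to B.
      Visit B.
      At B: go left to Z.
        Visit Z.
        At Z: go left to H.
          Visit H.
          At H: no left child.
          At H: go right to A.
            A is a leaf — visit A.
        At Z: no right child.
      At B: go right to T.
        Visit T.
        At T: no left child.
        At T: go right to U.
          Visit U.
          At U: no left child.
          At U: go right to Y.
            Y is a leaf — visit Y.
  At X: go right to N.
    N is a leaf — visit N.
At V: go right to L.
  Visit L.
  At L: go left to C.
    Visit C.
    At C: no left child.
    At C: go right to J.
      Visit J.
      At J: go left to K.
        Visit K.
        At K: go left to M.
          M is a leaf — visit M.
        At K: no right child.
      At J: no right child.
  At L: go right to Q.
    Q is a leaf — visit Q.

V, X, P, F, B, Z, H, A, T, U, Y, N, L, C, J, K, M, Q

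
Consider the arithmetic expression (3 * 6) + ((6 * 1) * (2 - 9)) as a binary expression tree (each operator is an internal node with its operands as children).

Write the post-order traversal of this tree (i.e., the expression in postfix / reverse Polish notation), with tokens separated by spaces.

3 6 * 6 1 * 2 9 - * +

Post-order on an expression tree gives postfix notation: for each operator, emit left operand, right operand, then the operator.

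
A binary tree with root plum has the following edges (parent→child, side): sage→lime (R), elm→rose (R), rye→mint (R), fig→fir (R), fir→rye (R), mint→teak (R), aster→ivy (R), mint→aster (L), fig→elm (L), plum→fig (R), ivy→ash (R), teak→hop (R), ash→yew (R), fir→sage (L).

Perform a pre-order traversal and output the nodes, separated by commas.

Pre-order visits the node, then its left subtree, then its right subtree.
Visit plum.
At plum: no left child.
At plum: go right to fig.
  Visit fig.
  At fig: go left to elm.
    Visit elm.
    At elm: no left child.
    At elm: go right to rose.
      rose is a leaf — visit rose.
  At fig: go right to fir.
    Visit fir.
    At fir: go left to sage.
      Visit sage.
      At sage: no left child.
      At sage: go right to lime.
        lime is a leaf — visit lime.
    At fir: go right to rye.
      Visit rye.
      At rye: no left child.
      At rye: go right to mint.
        Visit mint.
        At mint: go left to aster.
          Visit aster.
          At aster: no left child.
          At aster: go right to ivy.
            Visit ivy.
            At ivy: no left child.
            At ivy: go right to ash.
              Visit ash.
              At ash: no left child.
              At ash: go right to yew.
                yew is a leaf — visit yew.
        At mint: go right to teak.
          Visit teak.
          At teak: no left child.
          At teak: go right to hop.
            hop is a leaf — visit hop.

plum, fig, elm, rose, fir, sage, lime, rye, mint, aster, ivy, ash, yew, teak, hop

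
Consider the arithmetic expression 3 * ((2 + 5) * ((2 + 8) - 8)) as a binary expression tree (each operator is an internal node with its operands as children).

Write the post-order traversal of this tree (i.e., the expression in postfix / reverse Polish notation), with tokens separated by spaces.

3 2 5 + 2 8 + 8 - * *

Post-order on an expression tree gives postfix notation: for each operator, emit left operand, right operand, then the operator.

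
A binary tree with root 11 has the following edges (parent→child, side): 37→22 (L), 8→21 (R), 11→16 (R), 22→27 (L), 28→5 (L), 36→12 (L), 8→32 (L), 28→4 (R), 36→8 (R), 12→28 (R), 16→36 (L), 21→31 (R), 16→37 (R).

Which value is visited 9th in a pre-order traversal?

32

Pre-order visits the node, then its left subtree, then its right subtree.
Visit 11.
At 11: no left child.
At 11: go right to 16.
  Visit 16.
  At 16: go left to 36.
    Visit 36.
    At 36: go left to 12.
      Visit 12.
      At 12: no left child.
      At 12: go right to 28.
        Visit 28.
        At 28: go left to 5.
          5 is a leaf — visit 5.
        At 28: go right to 4.
          4 is a leaf — visit 4.
    At 36: go right to 8.
      Visit 8.
      At 8: go left to 32.
        32 is a leaf — visit 32.
      At 8: go right to 21.
        Visit 21.
        At 21: no left child.
        At 21: go right to 31.
          31 is a leaf — visit 31.
  At 16: go right to 37.
    Visit 37.
    At 37: go left to 22.
      Visit 22.
      At 22: go left to 27.
        27 is a leaf — visit 27.
      At 22: no right child.
    At 37: no right child.
Full pre-order sequence: 11, 16, 36, 12, 28, 5, 4, 8, 32, 21, 31, 37, 22, 27.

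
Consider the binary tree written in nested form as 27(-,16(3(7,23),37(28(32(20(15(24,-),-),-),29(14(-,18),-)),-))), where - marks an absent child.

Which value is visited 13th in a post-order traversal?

Post-order visits the left subtree, then the right subtree, then the node.
At 27: no left child.
At 27: go right to 16.
  At 16: go left to 3.
    At 3: go left to 7.
      7 is a leaf — visit 7.
    At 3: go right to 23.
      23 is a leaf — visit 23.
    Visit 3.
  At 16: go right to 37.
    At 37: go left to 28.
      At 28: go left to 32.
        At 32: go left to 20.
          At 20: go left to 15.
            At 15: go left to 24.
              24 is a leaf — visit 24.
            At 15: no right child.
            Visit 15.
          At 20: no right child.
          Visit 20.
        At 32: no right child.
        Visit 32.
      At 28: go right to 29.
        At 29: go left to 14.
          At 14: no left child.
          At 14: go right to 18.
            18 is a leaf — visit 18.
          Visit 14.
        At 29: no right child.
        Visit 29.
      Visit 28.
    At 37: no right child.
    Visit 37.
  Visit 16.
Visit 27.
Full post-order sequence: 7, 23, 3, 24, 15, 20, 32, 18, 14, 29, 28, 37, 16, 27.

16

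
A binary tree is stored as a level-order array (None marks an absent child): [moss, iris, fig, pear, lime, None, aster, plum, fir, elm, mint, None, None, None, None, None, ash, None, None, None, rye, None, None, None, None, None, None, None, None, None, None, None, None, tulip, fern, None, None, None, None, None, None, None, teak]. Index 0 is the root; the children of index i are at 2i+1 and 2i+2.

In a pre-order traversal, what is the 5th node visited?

ash

Pre-order visits the node, then its left subtree, then its right subtree.
Visit moss.
At moss: go left to iris.
  Visit iris.
  At iris: go left to pear.
    Visit pear.
    At pear: go left to plum.
      Visit plum.
      At plum: no left child.
      At plum: go right to ash.
        Visit ash.
        At ash: go left to tulip.
          tulip is a leaf — visit tulip.
        At ash: go right to fern.
          fern is a leaf — visit fern.
    At pear: go right to fir.
      fir is a leaf — visit fir.
  At iris: go right to lime.
    Visit lime.
    At lime: go left to elm.
      Visit elm.
      At elm: no left child.
      At elm: go right to rye.
        Visit rye.
        At rye: no left child.
        At rye: go right to teak.
          teak is a leaf — visit teak.
    At lime: go right to mint.
      mint is a leaf — visit mint.
At moss: go right to fig.
  Visit fig.
  At fig: no left child.
  At fig: go right to aster.
    aster is a leaf — visit aster.
Full pre-order sequence: moss, iris, pear, plum, ash, tulip, fern, fir, lime, elm, rye, teak, mint, fig, aster.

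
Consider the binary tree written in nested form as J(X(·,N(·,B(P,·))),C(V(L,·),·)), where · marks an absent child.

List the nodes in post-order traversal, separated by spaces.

Post-order visits the left subtree, then the right subtree, then the node.
At J: go left to X.
  At X: no left child.
  At X: go right to N.
    At N: no left child.
    At N: go right to B.
      At B: go left to P.
        P is a leaf — visit P.
      At B: no right child.
      Visit B.
    Visit N.
  Visit X.
At J: go right to C.
  At C: go left to V.
    At V: go left to L.
      L is a leaf — visit L.
    At V: no right child.
    Visit V.
  At C: no right child.
  Visit C.
Visit J.

P B N X L V C J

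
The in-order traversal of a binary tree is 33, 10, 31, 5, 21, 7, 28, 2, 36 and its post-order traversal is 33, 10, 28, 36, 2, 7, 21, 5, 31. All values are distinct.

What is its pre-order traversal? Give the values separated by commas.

31, 10, 33, 5, 21, 7, 2, 28, 36

The last element of post-order is the root; it splits in-order into left and right subtrees.
Root 31: left subtree has 2 nodes {33, 10}, right has 6 {5, 21, 7, 28, 2, 36}.
  Root 10: left subtree has 1 node {33}, right has 0 { }.
  Root 5: left subtree has 0 nodes { }, right has 5 {21, 7, 28, 2, 36}.
    Root 21: left subtree has 0 nodes { }, right has 4 {7, 28, 2, 36}.
      Root 7: left subtree has 0 nodes { }, right has 3 {28, 2, 36}.
        Root 2: left subtree has 1 node {28}, right has 1 {36}.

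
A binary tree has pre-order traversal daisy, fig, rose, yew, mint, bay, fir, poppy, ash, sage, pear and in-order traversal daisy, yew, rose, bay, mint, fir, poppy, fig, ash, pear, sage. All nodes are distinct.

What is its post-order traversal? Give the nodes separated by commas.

The first element of pre-order is the root; it splits in-order into left and right subtrees.
Root daisy: left subtree has 0 nodes { }, right has 10 {yew, rose, bay, mint, fir, poppy, fig, ash, pear, sage}.
  Root fig: left subtree has 6 nodes {yew, rose, bay, mint, fir, poppy}, right has 3 {ash, pear, sage}.
    Root rose: left subtree has 1 node {yew}, right has 4 {bay, mint, fir, poppy}.
      Root mint: left subtree has 1 node {bay}, right has 2 {fir, poppy}.
        Root fir: left subtree has 0 nodes { }, right has 1 {poppy}.
    Root ash: left subtree has 0 nodes { }, right has 2 {pear, sage}.
      Root sage: left subtree has 1 node {pear}, right has 0 { }.

yew, bay, poppy, fir, mint, rose, pear, sage, ash, fig, daisy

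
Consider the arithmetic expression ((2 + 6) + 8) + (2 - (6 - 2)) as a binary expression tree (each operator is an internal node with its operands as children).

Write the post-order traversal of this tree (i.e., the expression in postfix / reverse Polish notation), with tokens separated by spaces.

Post-order on an expression tree gives postfix notation: for each operator, emit left operand, right operand, then the operator.

2 6 + 8 + 2 6 2 - - +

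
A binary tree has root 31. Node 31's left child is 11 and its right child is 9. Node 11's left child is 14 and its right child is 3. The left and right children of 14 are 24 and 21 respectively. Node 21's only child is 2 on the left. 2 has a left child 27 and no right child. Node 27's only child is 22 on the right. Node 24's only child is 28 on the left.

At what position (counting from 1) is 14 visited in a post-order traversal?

Post-order visits the left subtree, then the right subtree, then the node.
At 31: go left to 11.
  At 11: go left to 14.
    At 14: go left to 24.
      At 24: go left to 28.
        28 is a leaf — visit 28.
      At 24: no right child.
      Visit 24.
    At 14: go right to 21.
      At 21: go left to 2.
        At 2: go left to 27.
          At 27: no left child.
          At 27: go right to 22.
            22 is a leaf — visit 22.
          Visit 27.
        At 2: no right child.
        Visit 2.
      At 21: no right child.
      Visit 21.
    Visit 14.
  At 11: go right to 3.
    3 is a leaf — visit 3.
  Visit 11.
At 31: go right to 9.
  9 is a leaf — visit 9.
Visit 31.
Full post-order sequence: 28, 24, 22, 27, 2, 21, 14, 3, 11, 9, 31.

7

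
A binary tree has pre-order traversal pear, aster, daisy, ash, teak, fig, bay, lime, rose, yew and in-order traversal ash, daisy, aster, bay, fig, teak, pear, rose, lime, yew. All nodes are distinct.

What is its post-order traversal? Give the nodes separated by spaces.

The first element of pre-order is the root; it splits in-order into left and right subtrees.
Root pear: left subtree has 6 nodes {ash, daisy, aster, bay, fig, teak}, right has 3 {rose, lime, yew}.
  Root aster: left subtree has 2 nodes {ash, daisy}, right has 3 {bay, fig, teak}.
    Root daisy: left subtree has 1 node {ash}, right has 0 { }.
    Root teak: left subtree has 2 nodes {bay, fig}, right has 0 { }.
      Root fig: left subtree has 1 node {bay}, right has 0 { }.
  Root lime: left subtree has 1 node {rose}, right has 1 {yew}.

ash daisy bay fig teak aster rose yew lime pear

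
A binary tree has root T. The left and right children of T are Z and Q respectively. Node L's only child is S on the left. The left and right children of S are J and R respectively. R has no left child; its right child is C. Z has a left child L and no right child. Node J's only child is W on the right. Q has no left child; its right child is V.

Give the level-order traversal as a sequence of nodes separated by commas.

T, Z, Q, L, V, S, J, R, W, C

Level-order visits nodes level by level from the root, left to right within each level.
Level 0: T
Level 1: Z, Q
Level 2: L, V
Level 3: S
Level 4: J, R
Level 5: W, C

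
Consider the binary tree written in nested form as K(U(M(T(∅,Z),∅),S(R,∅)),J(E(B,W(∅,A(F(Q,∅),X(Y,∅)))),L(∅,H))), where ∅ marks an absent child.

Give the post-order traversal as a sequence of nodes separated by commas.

Z, T, M, R, S, U, B, Q, F, Y, X, A, W, E, H, L, J, K

Post-order visits the left subtree, then the right subtree, then the node.
At K: go left to U.
  At U: go left to M.
    At M: go left to T.
      At T: no left child.
      At T: go right to Z.
        Z is a leaf — visit Z.
      Visit T.
    At M: no right child.
    Visit M.
  At U: go right to S.
    At S: go left to R.
      R is a leaf — visit R.
    At S: no right child.
    Visit S.
  Visit U.
At K: go right to J.
  At J: go left to E.
    At E: go left to B.
      B is a leaf — visit B.
    At E: go right to W.
      At W: no left child.
      At W: go right to A.
        At A: go left to F.
          At F: go left to Q.
            Q is a leaf — visit Q.
          At F: no right child.
          Visit F.
        At A: go right to X.
          At X: go left to Y.
            Y is a leaf — visit Y.
          At X: no right child.
          Visit X.
        Visit A.
      Visit W.
    Visit E.
  At J: go right to L.
    At L: no left child.
    At L: go right to H.
      H is a leaf — visit H.
    Visit L.
  Visit J.
Visit K.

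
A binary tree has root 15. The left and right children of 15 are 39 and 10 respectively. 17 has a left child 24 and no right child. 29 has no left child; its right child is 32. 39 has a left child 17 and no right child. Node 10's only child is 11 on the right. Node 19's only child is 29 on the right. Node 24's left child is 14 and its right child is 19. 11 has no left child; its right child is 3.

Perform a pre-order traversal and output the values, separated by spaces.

Pre-order visits the node, then its left subtree, then its right subtree.
Visit 15.
At 15: go left to 39.
  Visit 39.
  At 39: go left to 17.
    Visit 17.
    At 17: go left to 24.
      Visit 24.
      At 24: go left to 14.
        14 is a leaf — visit 14.
      At 24: go right to 19.
        Visit 19.
        At 19: no left child.
        At 19: go right to 29.
          Visit 29.
          At 29: no left child.
          At 29: go right to 32.
            32 is a leaf — visit 32.
    At 17: no right child.
  At 39: no right child.
At 15: go right to 10.
  Visit 10.
  At 10: no left child.
  At 10: go right to 11.
    Visit 11.
    At 11: no left child.
    At 11: go right to 3.
      3 is a leaf — visit 3.

15 39 17 24 14 19 29 32 10 11 3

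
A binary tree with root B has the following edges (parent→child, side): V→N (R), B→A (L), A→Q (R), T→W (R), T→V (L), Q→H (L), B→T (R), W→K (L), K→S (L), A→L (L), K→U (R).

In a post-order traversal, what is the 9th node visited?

K

Post-order visits the left subtree, then the right subtree, then the node.
At B: go left to A.
  At A: go left to L.
    L is a leaf — visit L.
  At A: go right to Q.
    At Q: go left to H.
      H is a leaf — visit H.
    At Q: no right child.
    Visit Q.
  Visit A.
At B: go right to T.
  At T: go left to V.
    At V: no left child.
    At V: go right to N.
      N is a leaf — visit N.
    Visit V.
  At T: go right to W.
    At W: go left to K.
      At K: go left to S.
        S is a leaf — visit S.
      At K: go right to U.
        U is a leaf — visit U.
      Visit K.
    At W: no right child.
    Visit W.
  Visit T.
Visit B.
Full post-order sequence: L, H, Q, A, N, V, S, U, K, W, T, B.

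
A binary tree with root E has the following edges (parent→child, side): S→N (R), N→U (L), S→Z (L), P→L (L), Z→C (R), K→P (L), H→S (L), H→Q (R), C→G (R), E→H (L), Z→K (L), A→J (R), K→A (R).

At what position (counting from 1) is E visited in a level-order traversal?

Level-order visits nodes level by level from the root, left to right within each level.
Level 0: E
Level 1: H
Level 2: S, Q
Level 3: Z, N
Level 4: K, C, U
Level 5: P, A, G
Level 6: L, J
Full level-order sequence: E, H, S, Q, Z, N, K, C, U, P, A, G, L, J.

1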